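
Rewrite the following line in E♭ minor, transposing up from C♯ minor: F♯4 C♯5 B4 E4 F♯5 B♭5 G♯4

Ab4 Eb5 Db5 Gb4 Ab5 Dbb6 Bb4

From C♯ up to E♭ is a diminished third; apply that to each pitch.
F#4 → Ab4
C#5 → Eb5
B4 → Db5
E4 → Gb4
F#5 → Ab5
Bb5 → Dbb6
G#4 → Bb4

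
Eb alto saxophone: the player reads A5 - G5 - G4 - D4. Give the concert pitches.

C5 Bb4 Bb3 F3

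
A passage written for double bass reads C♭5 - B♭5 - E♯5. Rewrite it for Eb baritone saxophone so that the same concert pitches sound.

Ab5 G6 C##6

First find concert pitch: the double bass sounds a perfect octave below written, so C♭5 B♭5 E♯5 sounds Cb4 Bb4 E#4.
Then write for Eb baritone saxophone: it sounds a major thirteenth below written, so the part must be a major thirteenth above concert.
Cb4 → Ab5
Bb4 → G6
E#4 → C##6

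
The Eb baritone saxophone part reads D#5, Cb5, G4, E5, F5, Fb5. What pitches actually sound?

F#3 Ebb3 Bb2 G3 Ab3 Abb3

Written C4 on the Eb baritone saxophone sounds as Eb2, a major thirteenth lower; apply that shift to every note.
D#5 gives F#3
Cb5 gives Ebb3
G4 gives Bb2
E5 gives G3
F5 gives Ab3
Fb5 gives Abb3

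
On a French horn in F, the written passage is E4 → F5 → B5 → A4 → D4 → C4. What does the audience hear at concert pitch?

A3 Bb4 E5 D4 G3 F3

The French horn in F sounds a perfect fifth below written, so transpose each written note down a perfect fifth.
E4 -> A3
F5 -> Bb4
B5 -> E5
A4 -> D4
D4 -> G3
C4 -> F3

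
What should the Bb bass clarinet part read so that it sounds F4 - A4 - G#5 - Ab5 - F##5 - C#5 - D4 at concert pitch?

G5 B5 A#6 Bb6 G##6 D#6 E5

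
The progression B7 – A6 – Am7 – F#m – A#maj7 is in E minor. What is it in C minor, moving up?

G7 F6 Fm7 Dm F#maj7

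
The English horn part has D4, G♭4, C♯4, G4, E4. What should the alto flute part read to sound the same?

C4 Fb4 B3 F4 D4

First find concert pitch: the English horn sounds a perfect fifth below written, so D4 G♭4 C♯4 G4 E4 sounds G3 Cb4 F#3 C4 A3.
Then write for alto flute: it sounds a perfect fourth below written, so the part must be a perfect fourth above concert.
G3 → C4
Cb4 → Fb4
F#3 → B3
C4 → F4
A3 → D4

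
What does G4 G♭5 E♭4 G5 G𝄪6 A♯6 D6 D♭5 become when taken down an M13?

G4 to Bb2
Gb5 to Bbb3
Eb4 to Gb2
G5 to Bb3
G##6 to B#4
A#6 to C#5
D6 to F4
Db5 to Fb3

Bb2 Bbb3 Gb2 Bb3 B#4 C#5 F4 Fb3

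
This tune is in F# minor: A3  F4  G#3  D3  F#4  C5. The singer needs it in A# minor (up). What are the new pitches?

C#4 A4 B#3 F#3 A#4 E5

F# minor to A# minor up is a major third, so every note moves up by that interval.
A3 -> C#4
F4 -> A4
G#3 -> B#3
D3 -> F#3
F#4 -> A#4
C5 -> E5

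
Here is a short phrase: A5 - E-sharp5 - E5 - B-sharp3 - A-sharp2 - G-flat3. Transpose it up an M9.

A5: a ninth up reaches B, and 14 semitones makes it B6.
E#5: a ninth up reaches F, and 14 semitones makes it F##6.
A major ninth up from E5 gives F#6.
A major ninth up from B#3 gives C##5.
A#2 up a major ninth is B#3.
Gb3 up a major ninth is Ab4.

B6 F##6 F#6 C##5 B#3 Ab4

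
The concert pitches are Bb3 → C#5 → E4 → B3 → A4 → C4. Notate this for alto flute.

Written C4 sounds as G3 on the alto flute, so concert pitches are written a perfect fourth up.
Bb3 to Eb4
C#5 to F#5
E4 to A4
B3 to E4
A4 to D5
C4 to F4

Eb4 F#5 A4 E4 D5 F4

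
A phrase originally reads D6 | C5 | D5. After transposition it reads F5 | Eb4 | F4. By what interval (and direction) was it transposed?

down a major sixth

From D6 to F5 is 6 letter names — a sixth of some quality.
F5 to D6 is 9 semitones, which makes it a major sixth; the second version is lower, so the direction is down.
Checking another pair — D5 → F4 — gives the same interval.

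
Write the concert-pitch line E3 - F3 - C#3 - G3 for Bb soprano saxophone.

The Bb soprano saxophone sounds a major second below written, so the written part must be a major second above concert — transpose each note up.
E3 to F#3
F3 to G3
C#3 to D#3
G3 to A3

F#3 G3 D#3 A3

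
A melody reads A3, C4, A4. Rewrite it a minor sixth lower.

C#3 E3 C#4

A3 to C#3
C4 to E3
A4 to C#4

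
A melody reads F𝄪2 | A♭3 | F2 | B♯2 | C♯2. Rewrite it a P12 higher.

F##2 gives C##4
Ab3 gives Eb5
F2 gives C4
B#2 gives F##4
C#2 gives G#3

C##4 Eb5 C4 F##4 G#3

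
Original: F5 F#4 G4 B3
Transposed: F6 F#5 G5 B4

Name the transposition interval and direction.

up a perfect octave

Take the first pair: F5 → F6. F to F spans 8 letter names, so the interval is some kind of octave.
F5 to F6 is 12 semitones, which makes it a perfect octave; the second version is higher, so the direction is up.
Checking another pair — B3 → B4 — gives the same interval.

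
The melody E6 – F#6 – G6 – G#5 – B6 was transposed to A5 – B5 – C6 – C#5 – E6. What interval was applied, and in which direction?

down a perfect fifth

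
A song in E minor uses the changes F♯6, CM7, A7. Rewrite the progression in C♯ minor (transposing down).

D#6 AM7 F#7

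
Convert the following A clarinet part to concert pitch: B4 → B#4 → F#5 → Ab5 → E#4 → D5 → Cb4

G#4 G##4 D#5 F5 C##4 B4 Ab3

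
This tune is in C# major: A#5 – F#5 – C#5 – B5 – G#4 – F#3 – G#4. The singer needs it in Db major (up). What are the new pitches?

From C# up to Db is a diminished second; apply that to each pitch.
A#5 to Bb5
F#5 to Gb5
C#5 to Db5
B5 to Cb6
G#4 to Ab4
F#3 to Gb3
G#4 to Ab4

Bb5 Gb5 Db5 Cb6 Ab4 Gb3 Ab4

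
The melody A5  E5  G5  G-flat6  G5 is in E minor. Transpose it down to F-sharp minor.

B4 F#4 A4 Ab5 A4

From E down to F-sharp is a minor seventh; apply that to each pitch.
A5 -> B4
E5 -> F#4
G5 -> A4
Gb6 -> Ab5
G5 -> A4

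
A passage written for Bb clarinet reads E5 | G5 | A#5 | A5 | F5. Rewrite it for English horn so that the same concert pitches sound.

A5 C6 D#6 D6 Bb5

First find concert pitch: the Bb clarinet sounds a major second below written, so E5 G5 A#5 A5 F5 sounds D5 F5 G#5 G5 Eb5.
Then write for English horn: it sounds a perfect fifth below written, so the part must be a perfect fifth above concert.
D5 → A5
F5 → C6
G#5 → D#6
G5 → D6
Eb5 → Bb5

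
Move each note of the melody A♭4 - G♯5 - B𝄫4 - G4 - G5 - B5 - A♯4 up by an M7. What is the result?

G5 F##6 Ab5 F#5 F#6 A#6 G##5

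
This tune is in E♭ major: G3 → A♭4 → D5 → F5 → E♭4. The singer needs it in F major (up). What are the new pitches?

A3 Bb4 E5 G5 F4

From E♭ up to F is a major second; apply that to each pitch.
G3 to A3
Ab4 to Bb4
D5 to E5
F5 to G5
Eb4 to F4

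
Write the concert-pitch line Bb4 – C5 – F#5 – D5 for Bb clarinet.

The Bb clarinet sounds a major second below written, so the written part must be a major second above concert — transpose each note up.
Bb4 becomes C5
C5 becomes D5
F#5 becomes G#5
D5 becomes E5

C5 D5 G#5 E5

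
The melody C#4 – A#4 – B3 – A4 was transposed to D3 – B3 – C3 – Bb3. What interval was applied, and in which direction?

down a major seventh

From C#4 to D3 is 7 letter names — a seventh of some quality.
D3 to C#4 is 11 semitones, which makes it a major seventh; the second version is lower, so the direction is down.
Checking another pair — A4 → Bb3 — gives the same interval.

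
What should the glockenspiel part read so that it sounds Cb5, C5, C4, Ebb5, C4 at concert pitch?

Written C4 sounds as C6 on the glockenspiel, so concert pitches are written a perfect fifteenth down.
Cb5 -> Cb3
C5 -> C3
C4 -> C2
Ebb5 -> Ebb3
C4 -> C2

Cb3 C3 C2 Ebb3 C2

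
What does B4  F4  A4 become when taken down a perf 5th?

B4 to E4
F4 to Bb3
A4 to D4

E4 Bb3 D4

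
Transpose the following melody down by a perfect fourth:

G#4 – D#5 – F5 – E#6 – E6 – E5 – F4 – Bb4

G#4 → D#4
D#5 → A#4
F5 → C5
E#6 → B#5
E6 → B5
E5 → B4
F4 → C4
Bb4 → F4

D#4 A#4 C5 B#5 B5 B4 C4 F4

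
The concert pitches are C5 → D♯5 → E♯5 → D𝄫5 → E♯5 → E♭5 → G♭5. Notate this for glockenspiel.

C3 D#3 E#3 Dbb3 E#3 Eb3 Gb3

The glockenspiel sounds a perfect fifteenth above written, so the written part must be a perfect fifteenth below concert — transpose each note down.
C5 gives C3
D#5 gives D#3
E#5 gives E#3
Dbb5 gives Dbb3
E#5 gives E#3
Eb5 gives Eb3
Gb5 gives Gb3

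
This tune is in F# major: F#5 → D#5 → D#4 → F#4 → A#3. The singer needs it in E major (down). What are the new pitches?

E5 C#5 C#4 E4 G#3

From F# down to E is a major second; apply that to each pitch.
F#5 to E5
D#5 to C#5
D#4 to C#4
F#4 to E4
A#3 to G#3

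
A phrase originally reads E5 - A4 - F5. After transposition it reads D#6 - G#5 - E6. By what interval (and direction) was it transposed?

up a major seventh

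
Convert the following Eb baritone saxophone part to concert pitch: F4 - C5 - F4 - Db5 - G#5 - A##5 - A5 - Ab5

Ab2 Eb3 Ab2 Fb3 B3 C##4 C4 Cb4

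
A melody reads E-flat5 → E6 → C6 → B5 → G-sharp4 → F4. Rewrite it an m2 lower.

A minor second down from Eb5 gives D5.
E6 down a minor second is D#6.
C6: a second down reaches B, and 1 semitone makes it B5.
B5: a second down reaches A, and 1 semitone makes it A#5.
G#4 down a minor second is F##4.
A minor second down from F4 gives E4.

D5 D#6 B5 A#5 F##4 E4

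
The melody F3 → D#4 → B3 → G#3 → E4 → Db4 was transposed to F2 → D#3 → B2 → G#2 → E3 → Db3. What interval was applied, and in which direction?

down a perfect octave

From F3 to F2 is 8 letter names — an octave of some quality.
F2 to F3 is 12 semitones, which makes it a perfect octave; the second version is lower, so the direction is down.
Checking another pair — Db4 → Db3 — gives the same interval.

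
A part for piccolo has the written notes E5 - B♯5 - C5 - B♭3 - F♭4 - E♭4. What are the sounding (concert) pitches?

E6 B#6 C6 Bb4 Fb5 Eb5

Written C4 on the piccolo sounds as C5, a perfect octave higher; apply that shift to every note.
E5 becomes E6
B#5 becomes B#6
C5 becomes C6
Bb3 becomes Bb4
Fb4 becomes Fb5
Eb4 becomes Eb5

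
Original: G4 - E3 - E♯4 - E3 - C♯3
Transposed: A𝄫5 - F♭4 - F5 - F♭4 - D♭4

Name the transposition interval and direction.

Take the first pair: G4 → Abb5. G to A spans 9 letter names, so the interval is some kind of ninth.
G4 to Abb5 is 12 semitones, which makes it a diminished ninth; the second version is higher, so the direction is up.
Checking another pair — C#3 → Db4 — gives the same interval.

up a diminished ninth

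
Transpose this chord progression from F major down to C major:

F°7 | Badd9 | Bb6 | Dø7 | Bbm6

C°7 F#add9 F6 Aø7 Fm6

F major down to C major is a perfect fourth; each chord root moves by that interval while the quality stays the same.
F°7: root F down a perfect fourth → C, giving C°7.
Badd9: root B down a perfect fourth → F#, giving F#add9.
Bb6: root Bb down a perfect fourth → F, giving F6.
Dø7: root D down a perfect fourth → A, giving Aø7.
Bbm6: root Bb down a perfect fourth → F, giving Fm6.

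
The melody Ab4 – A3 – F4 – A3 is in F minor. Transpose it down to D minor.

F4 F#3 D4 F#3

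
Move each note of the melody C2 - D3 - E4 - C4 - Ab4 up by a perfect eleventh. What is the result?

F3 G4 A5 F5 Db6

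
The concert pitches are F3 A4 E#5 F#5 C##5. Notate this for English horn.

C4 E5 B#5 C#6 G##5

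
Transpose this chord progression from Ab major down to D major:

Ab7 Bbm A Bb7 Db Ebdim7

D7 Em D# E7 G Adim7

Ab major down to D major is a diminished fifth; each chord root moves by that interval while the quality stays the same.
Ab7: root Ab down a diminished fifth → D, giving D7.
Bbm: root Bb down a diminished fifth → E, giving Em.
A: root A down a diminished fifth → D#, giving D#.
Bb7: root Bb down a diminished fifth → E, giving E7.
Db: root Db down a diminished fifth → G, giving G.
Ebdim7: root Eb down a diminished fifth → A, giving Adim7.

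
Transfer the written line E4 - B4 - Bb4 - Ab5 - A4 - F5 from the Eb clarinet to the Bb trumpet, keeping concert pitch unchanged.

A4 E5 Eb5 Db6 D5 Bb5

First find concert pitch: the Eb clarinet sounds a minor third above written, so E4 B4 Bb4 Ab5 A4 F5 sounds G4 D5 Db5 Cb6 C5 Ab5.
Then write for Bb trumpet: it sounds a major second below written, so the part must be a major second above concert.
G4 → A4
D5 → E5
Db5 → Eb5
Cb6 → Db6
C5 → D5
Ab5 → Bb5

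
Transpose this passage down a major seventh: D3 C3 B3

Eb2 Db2 C3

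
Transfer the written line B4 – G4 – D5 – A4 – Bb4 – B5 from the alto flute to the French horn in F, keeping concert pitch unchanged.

C#5 A4 E5 B4 C5 C#6

First find concert pitch: the alto flute sounds a perfect fourth below written, so B4 G4 D5 A4 Bb4 B5 sounds F#4 D4 A4 E4 F4 F#5.
Then write for French horn in F: it sounds a perfect fifth below written, so the part must be a perfect fifth above concert.
F#4 → C#5
D4 → A4
A4 → E5
E4 → B4
F4 → C5
F#5 → C#6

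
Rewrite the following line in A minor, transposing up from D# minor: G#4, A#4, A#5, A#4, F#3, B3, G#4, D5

D# minor to A minor up is a diminished fifth, so every note moves up by that interval.
G#4 → D5
A#4 → E5
A#5 → E6
A#4 → E5
F#3 → C4
B3 → F4
G#4 → D5
D5 → Ab5

D5 E5 E6 E5 C4 F4 D5 Ab5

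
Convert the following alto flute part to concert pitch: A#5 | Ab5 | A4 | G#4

E#5 Eb5 E4 D#4

Written C4 on the alto flute sounds as G3, a perfect fourth lower; apply that shift to every note.
A#5 -> E#5
Ab5 -> Eb5
A4 -> E4
G#4 -> D#4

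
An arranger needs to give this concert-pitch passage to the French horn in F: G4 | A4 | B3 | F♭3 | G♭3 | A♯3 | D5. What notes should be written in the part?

D5 E5 F#4 Cb4 Db4 E#4 A5

Written C4 sounds as F3 on the French horn in F, so concert pitches are written a perfect fifth up.
G4 -> D5
A4 -> E5
B3 -> F#4
Fb3 -> Cb4
Gb3 -> Db4
A#3 -> E#4
D5 -> A5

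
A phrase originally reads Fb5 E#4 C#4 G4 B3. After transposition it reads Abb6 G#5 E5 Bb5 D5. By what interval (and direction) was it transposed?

up a minor tenth

From Fb5 to Abb6 is 10 letter names — a tenth of some quality.
Fb5 to Abb6 is 15 semitones, which makes it a minor tenth; the second version is higher, so the direction is up.
Checking another pair — B3 → D5 — gives the same interval.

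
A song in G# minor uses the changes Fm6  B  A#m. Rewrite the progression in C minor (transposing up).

Bbbm6 Eb Dm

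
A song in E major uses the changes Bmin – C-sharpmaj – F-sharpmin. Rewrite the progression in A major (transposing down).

E major down to A major is a perfect fifth; each chord root moves by that interval while the quality stays the same.
Bmin: root B down a perfect fifth → E, giving Emin.
C-sharpmaj: root C-sharp down a perfect fifth → F#, giving F#maj.
F-sharpmin: root F-sharp down a perfect fifth → B, giving Bmin.

Emin F#maj Bmin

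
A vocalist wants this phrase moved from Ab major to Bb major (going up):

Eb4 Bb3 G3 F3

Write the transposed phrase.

F4 C4 A3 G3

Ab major to Bb major up is a major second, so every note moves up by that interval.
Eb4 gives F4
Bb3 gives C4
G3 gives A3
F3 gives G3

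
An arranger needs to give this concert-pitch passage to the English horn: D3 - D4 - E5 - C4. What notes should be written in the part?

A3 A4 B5 G4

The English horn sounds a perfect fifth below written, so the written part must be a perfect fifth above concert — transpose each note up.
D3 to A3
D4 to A4
E5 to B5
C4 to G4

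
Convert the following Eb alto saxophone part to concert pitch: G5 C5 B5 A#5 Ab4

The Eb alto saxophone sounds a major sixth below written, so transpose each written note down a major sixth.
G5 → Bb4
C5 → Eb4
B5 → D5
A#5 → C#5
Ab4 → Cb4

Bb4 Eb4 D5 C#5 Cb4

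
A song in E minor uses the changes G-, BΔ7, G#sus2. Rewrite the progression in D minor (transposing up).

F- AΔ7 F#sus2

E minor up to D minor is a minor seventh; each chord root moves by that interval while the quality stays the same.
G-: root G up a minor seventh → F, giving F-.
BΔ7: root B up a minor seventh → A, giving AΔ7.
G#sus2: root G# up a minor seventh → F#, giving F#sus2.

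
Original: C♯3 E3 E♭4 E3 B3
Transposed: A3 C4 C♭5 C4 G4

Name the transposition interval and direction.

up a minor sixth

Take the first pair: C#3 → A3. C to A spans 6 letter names, so the interval is some kind of sixth.
C#3 to A3 is 8 semitones, which makes it a minor sixth; the second version is higher, so the direction is up.
Checking another pair — B3 → G4 — gives the same interval.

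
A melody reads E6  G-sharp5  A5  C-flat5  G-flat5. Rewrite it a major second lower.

D6 F#5 G5 Bbb4 Fb5

E6: a second down reaches D, and 2 semitones makes it D6.
G#5: a second down reaches F, and 2 semitones makes it F#5.
A major second down from A5 gives G5.
Cb5 down a major second is Bbb4.
A major second down from Gb5 gives Fb5.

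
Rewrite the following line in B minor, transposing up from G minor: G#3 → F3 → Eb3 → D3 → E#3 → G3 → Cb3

B#3 A3 G3 F#3 G##3 B3 Eb3

From G up to B is a major third; apply that to each pitch.
G#3 gives B#3
F3 gives A3
Eb3 gives G3
D3 gives F#3
E#3 gives G##3
G3 gives B3
Cb3 gives Eb3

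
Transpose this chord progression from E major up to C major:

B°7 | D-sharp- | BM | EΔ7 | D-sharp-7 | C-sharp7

E major up to C major is a minor sixth; each chord root moves by that interval while the quality stays the same.
B°7: root B up a minor sixth → G, giving G°7.
D-sharp-: root D-sharp up a minor sixth → B, giving B-.
BM: root B up a minor sixth → G, giving GM.
EΔ7: root E up a minor sixth → C, giving CΔ7.
D-sharp-7: root D-sharp up a minor sixth → B, giving B-7.
C-sharp7: root C-sharp up a minor sixth → A, giving A7.

G°7 B- GM CΔ7 B-7 A7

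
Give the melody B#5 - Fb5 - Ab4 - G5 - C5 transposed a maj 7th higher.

A##6 Eb6 G5 F#6 B5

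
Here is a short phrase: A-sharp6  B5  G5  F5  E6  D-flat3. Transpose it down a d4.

E##6 F##5 D#5 C#5 B#5 A2

A#6 down a diminished fourth is E##6.
B5 down a diminished fourth is F##5.
A diminished fourth down from G5 gives D#5.
F5 down a diminished fourth is C#5.
E6: a fourth down reaches B, and 4 semitones makes it B#5.
Db3: a fourth down reaches A, and 4 semitones makes it A2.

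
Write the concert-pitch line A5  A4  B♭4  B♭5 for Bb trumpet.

Written C4 sounds as Bb3 on the Bb trumpet, so concert pitches are written a major second up.
A5 gives B5
A4 gives B4
Bb4 gives C5
Bb5 gives C6

B5 B4 C5 C6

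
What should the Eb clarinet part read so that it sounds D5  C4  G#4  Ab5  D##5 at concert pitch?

Written C4 sounds as Eb4 on the Eb clarinet, so concert pitches are written a minor third down.
D5 to B4
C4 to A3
G#4 to E#4
Ab5 to F5
D##5 to B##4

B4 A3 E#4 F5 B##4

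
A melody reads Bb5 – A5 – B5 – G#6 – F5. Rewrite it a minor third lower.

Bb5 down a minor third is G5.
A minor third down from A5 gives F#5.
B5 down a minor third is G#5.
A minor third down from G#6 gives E#6.
F5 down a minor third is D5.

G5 F#5 G#5 E#6 D5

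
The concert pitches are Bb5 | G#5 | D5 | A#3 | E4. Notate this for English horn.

F6 D#6 A5 E#4 B4

The English horn sounds a perfect fifth below written, so the written part must be a perfect fifth above concert — transpose each note up.
Bb5 gives F6
G#5 gives D#6
D5 gives A5
A#3 gives E#4
E4 gives B4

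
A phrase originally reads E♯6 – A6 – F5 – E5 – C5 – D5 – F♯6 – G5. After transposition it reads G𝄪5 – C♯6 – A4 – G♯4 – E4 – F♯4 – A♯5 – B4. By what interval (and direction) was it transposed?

Take the first pair: E#6 → G##5. E to G spans 6 letter names, so the interval is some kind of sixth.
G##5 to E#6 is 8 semitones, which makes it a minor sixth; the second version is lower, so the direction is down.
Checking another pair — G5 → B4 — gives the same interval.

down a minor sixth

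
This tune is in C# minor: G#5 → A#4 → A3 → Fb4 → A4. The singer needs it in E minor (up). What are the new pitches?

C# minor to E minor up is a minor third, so every note moves up by that interval.
G#5 -> B5
A#4 -> C#5
A3 -> C4
Fb4 -> Abb4
A4 -> C5

B5 C#5 C4 Abb4 C5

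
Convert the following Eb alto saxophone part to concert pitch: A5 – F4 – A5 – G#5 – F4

C5 Ab3 C5 B4 Ab3

The Eb alto saxophone sounds a major sixth below written, so transpose each written note down a major sixth.
A5 → C5
F4 → Ab3
A5 → C5
G#5 → B4
F4 → Ab3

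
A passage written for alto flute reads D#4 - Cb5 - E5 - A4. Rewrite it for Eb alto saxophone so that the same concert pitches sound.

F##4 Eb5 G#5 C#5

First find concert pitch: the alto flute sounds a perfect fourth below written, so D#4 Cb5 E5 A4 sounds A#3 Gb4 B4 E4.
Then write for Eb alto saxophone: it sounds a major sixth below written, so the part must be a major sixth above concert.
A#3 → F##4
Gb4 → Eb5
B4 → G#5
E4 → C#5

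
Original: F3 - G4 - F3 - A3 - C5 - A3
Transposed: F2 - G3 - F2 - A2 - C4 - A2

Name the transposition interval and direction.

Take the first pair: F3 → F2. F to F spans 8 letter names, so the interval is some kind of octave.
F2 to F3 is 12 semitones, which makes it a perfect octave; the second version is lower, so the direction is down.
Checking another pair — A3 → A2 — gives the same interval.

down a perfect octave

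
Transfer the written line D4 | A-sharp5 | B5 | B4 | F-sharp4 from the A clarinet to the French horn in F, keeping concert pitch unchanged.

F#4 C##6 D#6 D#5 A#4

First find concert pitch: the A clarinet sounds a minor third below written, so D4 A-sharp5 B5 B4 F-sharp4 sounds B3 F##5 G#5 G#4 D#4.
Then write for French horn in F: it sounds a perfect fifth below written, so the part must be a perfect fifth above concert.
B3 → F#4
F##5 → C##6
G#5 → D#6
G#4 → D#5
D#4 → A#4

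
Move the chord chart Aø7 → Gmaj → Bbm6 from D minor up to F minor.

Cø7 Bbmaj Dbm6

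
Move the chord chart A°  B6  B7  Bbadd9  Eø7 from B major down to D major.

B major down to D major is a major sixth; each chord root moves by that interval while the quality stays the same.
A°: root A down a major sixth → C, giving C°.
B6: root B down a major sixth → D, giving D6.
B7: root B down a major sixth → D, giving D7.
Bbadd9: root Bb down a major sixth → Db, giving Dbadd9.
Eø7: root E down a major sixth → G, giving Gø7.

C° D6 D7 Dbadd9 Gø7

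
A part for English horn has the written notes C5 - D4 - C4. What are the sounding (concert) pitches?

The English horn sounds a perfect fifth below written, so transpose each written note down a perfect fifth.
C5 gives F4
D4 gives G3
C4 gives F3

F4 G3 F3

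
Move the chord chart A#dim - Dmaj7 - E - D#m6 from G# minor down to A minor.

Bdim Ebmaj7 F Em6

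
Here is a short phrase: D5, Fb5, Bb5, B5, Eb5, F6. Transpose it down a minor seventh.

E4 Gb4 C5 C#5 F4 G5

D5 down a minor seventh is E4.
Fb5: a seventh down reaches G, and 10 semitones makes it Gb4.
A minor seventh down from Bb5 gives C5.
B5 down a minor seventh is C#5.
Eb5: a seventh down reaches F, and 10 semitones makes it F4.
F6 down a minor seventh is G5.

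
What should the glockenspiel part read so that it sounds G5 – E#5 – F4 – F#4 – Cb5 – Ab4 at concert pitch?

G3 E#3 F2 F#2 Cb3 Ab2

Written C4 sounds as C6 on the glockenspiel, so concert pitches are written a perfect fifteenth down.
G5 → G3
E#5 → E#3
F4 → F2
F#4 → F#2
Cb5 → Cb3
Ab4 → Ab2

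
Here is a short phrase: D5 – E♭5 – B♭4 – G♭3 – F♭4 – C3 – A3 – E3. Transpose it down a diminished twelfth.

G#3 A3 E3 C2 Bb2 F#1 D#2 A#1

D5 → G#3
Eb5 → A3
Bb4 → E3
Gb3 → C2
Fb4 → Bb2
C3 → F#1
A3 → D#2
E3 → A#1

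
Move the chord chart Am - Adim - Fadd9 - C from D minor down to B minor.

F#m F#dim Dadd9 A

D minor down to B minor is a minor third; each chord root moves by that interval while the quality stays the same.
Am: root A down a minor third → F#, giving F#m.
Adim: root A down a minor third → F#, giving F#dim.
Fadd9: root F down a minor third → D, giving Dadd9.
C: root C down a minor third → A, giving A.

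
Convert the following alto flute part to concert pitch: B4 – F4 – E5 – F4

Written C4 on the alto flute sounds as G3, a perfect fourth lower; apply that shift to every note.
B4 becomes F#4
F4 becomes C4
E5 becomes B4
F4 becomes C4

F#4 C4 B4 C4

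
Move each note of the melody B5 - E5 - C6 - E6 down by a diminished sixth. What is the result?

D##5 G##4 E#5 G##5

B5 becomes D##5
E5 becomes G##4
C6 becomes E#5
E6 becomes G##5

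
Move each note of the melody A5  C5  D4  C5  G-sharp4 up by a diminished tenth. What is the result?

A diminished tenth up from A5 gives Cb7.
C5 up a diminished tenth is Ebb6.
D4: a tenth up reaches F, and 14 semitones makes it Fb5.
C5 up a diminished tenth is Ebb6.
A diminished tenth up from G#4 gives Bb5.

Cb7 Ebb6 Fb5 Ebb6 Bb5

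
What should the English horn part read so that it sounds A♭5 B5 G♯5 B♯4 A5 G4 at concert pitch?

Eb6 F#6 D#6 F##5 E6 D5

Written C4 sounds as F3 on the English horn, so concert pitches are written a perfect fifth up.
Ab5 → Eb6
B5 → F#6
G#5 → D#6
B#4 → F##5
A5 → E6
G4 → D5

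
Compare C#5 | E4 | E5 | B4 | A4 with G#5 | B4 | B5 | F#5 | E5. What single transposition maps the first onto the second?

up a perfect fifth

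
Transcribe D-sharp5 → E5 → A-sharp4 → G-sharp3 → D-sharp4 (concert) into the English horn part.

The English horn sounds a perfect fifth below written, so the written part must be a perfect fifth above concert — transpose each note up.
D#5 becomes A#5
E5 becomes B5
A#4 becomes E#5
G#3 becomes D#4
D#4 becomes A#4

A#5 B5 E#5 D#4 A#4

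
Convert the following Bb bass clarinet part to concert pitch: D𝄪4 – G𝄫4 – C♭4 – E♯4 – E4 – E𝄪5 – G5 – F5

C##3 Fbb3 Bbb2 D#3 D3 D##4 F4 Eb4

The Bb bass clarinet sounds a major ninth below written, so transpose each written note down a major ninth.
D##4 to C##3
Gbb4 to Fbb3
Cb4 to Bbb2
E#4 to D#3
E4 to D3
E##5 to D##4
G5 to F4
F5 to Eb4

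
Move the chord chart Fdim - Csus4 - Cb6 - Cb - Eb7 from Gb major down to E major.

D#dim A#sus4 A6 A C#7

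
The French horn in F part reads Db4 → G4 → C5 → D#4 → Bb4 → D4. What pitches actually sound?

Written C4 on the French horn in F sounds as F3, a perfect fifth lower; apply that shift to every note.
Db4 becomes Gb3
G4 becomes C4
C5 becomes F4
D#4 becomes G#3
Bb4 becomes Eb4
D4 becomes G3

Gb3 C4 F4 G#3 Eb4 G3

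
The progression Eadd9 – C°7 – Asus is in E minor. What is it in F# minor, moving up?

E minor up to F# minor is a major second; each chord root moves by that interval while the quality stays the same.
Eadd9: root E up a major second → F#, giving F#add9.
C°7: root C up a major second → D, giving D°7.
Asus: root A up a major second → B, giving Bsus.

F#add9 D°7 Bsus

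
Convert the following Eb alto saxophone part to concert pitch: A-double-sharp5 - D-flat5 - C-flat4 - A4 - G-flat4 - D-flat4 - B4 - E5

The Eb alto saxophone sounds a major sixth below written, so transpose each written note down a major sixth.
A##5 gives C##5
Db5 gives Fb4
Cb4 gives Ebb3
A4 gives C4
Gb4 gives Bbb3
Db4 gives Fb3
B4 gives D4
E5 gives G4

C##5 Fb4 Ebb3 C4 Bbb3 Fb3 D4 G4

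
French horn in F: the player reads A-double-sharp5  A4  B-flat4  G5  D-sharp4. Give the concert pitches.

The French horn in F sounds a perfect fifth below written, so transpose each written note down a perfect fifth.
A##5 → D##5
A4 → D4
Bb4 → Eb4
G5 → C5
D#4 → G#3

D##5 D4 Eb4 C5 G#3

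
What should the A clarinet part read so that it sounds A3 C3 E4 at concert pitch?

C4 Eb3 G4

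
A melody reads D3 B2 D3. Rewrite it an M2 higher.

D3: a second up reaches E, and 2 semitones makes it E3.
B2 up a major second is C#3.
A major second up from D3 gives E3.

E3 C#3 E3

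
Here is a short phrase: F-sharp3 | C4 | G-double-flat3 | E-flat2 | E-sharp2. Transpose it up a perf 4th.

B3 F4 Cbb4 Ab2 A#2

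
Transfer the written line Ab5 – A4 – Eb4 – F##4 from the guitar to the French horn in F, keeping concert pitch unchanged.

Eb5 E4 Bb3 C##4

First find concert pitch: the guitar sounds a perfect octave below written, so Ab5 A4 Eb4 F##4 sounds Ab4 A3 Eb3 F##3.
Then write for French horn in F: it sounds a perfect fifth below written, so the part must be a perfect fifth above concert.
Ab4 → Eb5
A3 → E4
Eb3 → Bb3
F##3 → C##4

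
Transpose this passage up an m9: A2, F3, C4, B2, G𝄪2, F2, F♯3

Bb3 Gb4 Db5 C4 A#3 Gb3 G4

A2 up a minor ninth is Bb3.
A minor ninth up from F3 gives Gb4.
C4: a ninth up reaches D, and 13 semitones makes it Db5.
A minor ninth up from B2 gives C4.
G##2: a ninth up reaches A, and 13 semitones makes it A#3.
F2: a ninth up reaches G, and 13 semitones makes it Gb3.
F#3 up a minor ninth is G4.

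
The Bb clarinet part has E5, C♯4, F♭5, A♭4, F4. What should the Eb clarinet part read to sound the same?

B4 G#3 Cb5 Eb4 C4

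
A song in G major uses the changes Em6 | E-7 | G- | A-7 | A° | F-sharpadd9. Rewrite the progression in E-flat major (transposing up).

Cm6 C-7 Eb- F-7 F° Dadd9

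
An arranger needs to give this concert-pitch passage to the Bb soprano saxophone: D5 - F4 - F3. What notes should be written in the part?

E5 G4 G3

The Bb soprano saxophone sounds a major second below written, so the written part must be a major second above concert — transpose each note up.
D5 gives E5
F4 gives G4
F3 gives G3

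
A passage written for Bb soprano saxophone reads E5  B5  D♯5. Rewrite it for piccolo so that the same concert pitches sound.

D4 A4 C#4

First find concert pitch: the Bb soprano saxophone sounds a major second below written, so E5 B5 D♯5 sounds D5 A5 C#5.
Then write for piccolo: it sounds a perfect octave above written, so the part must be a perfect octave below concert.
D5 → D4
A5 → A4
C#5 → C#4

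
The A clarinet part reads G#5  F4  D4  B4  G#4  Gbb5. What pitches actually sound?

E#5 D4 B3 G#4 E#4 Ebb5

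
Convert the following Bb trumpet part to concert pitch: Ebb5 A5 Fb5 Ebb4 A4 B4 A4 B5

The Bb trumpet sounds a major second below written, so transpose each written note down a major second.
Ebb5 gives Dbb5
A5 gives G5
Fb5 gives Ebb5
Ebb4 gives Dbb4
A4 gives G4
B4 gives A4
A4 gives G4
B5 gives A5

Dbb5 G5 Ebb5 Dbb4 G4 A4 G4 A5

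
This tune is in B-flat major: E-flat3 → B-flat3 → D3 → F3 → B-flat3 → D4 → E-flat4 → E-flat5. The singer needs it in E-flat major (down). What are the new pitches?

Ab2 Eb3 G2 Bb2 Eb3 G3 Ab3 Ab4

B-flat major to E-flat major down is a perfect fifth, so every note moves down by that interval.
Eb3 to Ab2
Bb3 to Eb3
D3 to G2
F3 to Bb2
Bb3 to Eb3
D4 to G3
Eb4 to Ab3
Eb5 to Ab4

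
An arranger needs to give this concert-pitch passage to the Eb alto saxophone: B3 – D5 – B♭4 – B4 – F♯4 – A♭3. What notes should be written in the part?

Written C4 sounds as Eb3 on the Eb alto saxophone, so concert pitches are written a major sixth up.
B3 to G#4
D5 to B5
Bb4 to G5
B4 to G#5
F#4 to D#5
Ab3 to F4

G#4 B5 G5 G#5 D#5 F4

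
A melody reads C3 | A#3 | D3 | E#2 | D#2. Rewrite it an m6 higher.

Ab3 F#4 Bb3 C#3 B2

C3 → Ab3
A#3 → F#4
D3 → Bb3
E#2 → C#3
D#2 → B2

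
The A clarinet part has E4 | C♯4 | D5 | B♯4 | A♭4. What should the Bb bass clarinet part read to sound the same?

First find concert pitch: the A clarinet sounds a minor third below written, so E4 C♯4 D5 B♯4 A♭4 sounds C#4 A#3 B4 G##4 F4.
Then write for Bb bass clarinet: it sounds a major ninth below written, so the part must be a major ninth above concert.
C#4 → D#5
A#3 → B#4
B4 → C#6
G##4 → A##5
F4 → G5

D#5 B#4 C#6 A##5 G5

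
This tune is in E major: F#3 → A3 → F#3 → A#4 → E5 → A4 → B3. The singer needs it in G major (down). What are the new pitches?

A2 C3 A2 C#4 G4 C4 D3

From E down to G is a major sixth; apply that to each pitch.
F#3 becomes A2
A3 becomes C3
F#3 becomes A2
A#4 becomes C#4
E5 becomes G4
A4 becomes C4
B3 becomes D3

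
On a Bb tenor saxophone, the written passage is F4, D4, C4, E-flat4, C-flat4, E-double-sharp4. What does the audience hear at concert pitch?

The Bb tenor saxophone sounds a major ninth below written, so transpose each written note down a major ninth.
F4 to Eb3
D4 to C3
C4 to Bb2
Eb4 to Db3
Cb4 to Bbb2
E##4 to D##3

Eb3 C3 Bb2 Db3 Bbb2 D##3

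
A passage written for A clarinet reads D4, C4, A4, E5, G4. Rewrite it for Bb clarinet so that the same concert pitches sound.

First find concert pitch: the A clarinet sounds a minor third below written, so D4 C4 A4 E5 G4 sounds B3 A3 F#4 C#5 E4.
Then write for Bb clarinet: it sounds a major second below written, so the part must be a major second above concert.
B3 → C#4
A3 → B3
F#4 → G#4
C#5 → D#5
E4 → F#4

C#4 B3 G#4 D#5 F#4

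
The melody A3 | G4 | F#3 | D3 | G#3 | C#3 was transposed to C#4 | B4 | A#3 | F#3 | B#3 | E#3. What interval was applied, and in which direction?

Take the first pair: A3 → C#4. A to C spans 3 letter names, so the interval is some kind of third.
A3 to C#4 is 4 semitones, which makes it a major third; the second version is higher, so the direction is up.
Checking another pair — C#3 → E#3 — gives the same interval.

up a major third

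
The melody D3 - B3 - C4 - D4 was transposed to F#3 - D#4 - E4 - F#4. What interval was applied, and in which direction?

up a major third

From D3 to F#3 is 3 letter names — a third of some quality.
D3 to F#3 is 4 semitones, which makes it a major third; the second version is higher, so the direction is up.
Checking another pair — D4 → F#4 — gives the same interval.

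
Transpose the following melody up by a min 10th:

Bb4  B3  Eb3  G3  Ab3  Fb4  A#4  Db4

Bb4 up a minor tenth is Db6.
B3: a tenth up reaches D, and 15 semitones makes it D5.
A minor tenth up from Eb3 gives Gb4.
G3 up a minor tenth is Bb4.
A minor tenth up from Ab3 gives Cb5.
Fb4 up a minor tenth is Abb5.
A#4: a tenth up reaches C, and 15 semitones makes it C#6.
Db4: a tenth up reaches F, and 15 semitones makes it Fb5.

Db6 D5 Gb4 Bb4 Cb5 Abb5 C#6 Fb5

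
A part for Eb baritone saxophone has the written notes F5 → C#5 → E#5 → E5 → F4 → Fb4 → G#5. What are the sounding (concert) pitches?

Ab3 E3 G#3 G3 Ab2 Abb2 B3

Written C4 on the Eb baritone saxophone sounds as Eb2, a major thirteenth lower; apply that shift to every note.
F5 gives Ab3
C#5 gives E3
E#5 gives G#3
E5 gives G3
F4 gives Ab2
Fb4 gives Abb2
G#5 gives B3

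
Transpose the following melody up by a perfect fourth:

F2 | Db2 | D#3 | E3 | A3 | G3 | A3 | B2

Bb2 Gb2 G#3 A3 D4 C4 D4 E3

F2: a fourth up reaches B, and 5 semitones makes it Bb2.
Db2 up a perfect fourth is Gb2.
D#3: a fourth up reaches G, and 5 semitones makes it G#3.
A perfect fourth up from E3 gives A3.
A3 up a perfect fourth is D4.
G3: a fourth up reaches C, and 5 semitones makes it C4.
A3 up a perfect fourth is D4.
B2: a fourth up reaches E, and 5 semitones makes it E3.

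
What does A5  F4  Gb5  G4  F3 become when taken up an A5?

E#6 C#5 D6 D#5 C#4

A5 up an augmented fifth is E#6.
F4 up an augmented fifth is C#5.
Gb5: a fifth up reaches D, and 8 semitones makes it D6.
G4 up an augmented fifth is D#5.
F3 up an augmented fifth is C#4.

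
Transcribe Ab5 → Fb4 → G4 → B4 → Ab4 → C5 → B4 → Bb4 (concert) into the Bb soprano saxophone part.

Bb5 Gb4 A4 C#5 Bb4 D5 C#5 C5

The Bb soprano saxophone sounds a major second below written, so the written part must be a major second above concert — transpose each note up.
Ab5 becomes Bb5
Fb4 becomes Gb4
G4 becomes A4
B4 becomes C#5
Ab4 becomes Bb4
C5 becomes D5
B4 becomes C#5
Bb4 becomes C5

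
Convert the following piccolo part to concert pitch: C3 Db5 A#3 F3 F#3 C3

C4 Db6 A#4 F4 F#4 C4

The piccolo sounds a perfect octave above written, so transpose each written note up a perfect octave.
C3 -> C4
Db5 -> Db6
A#3 -> A#4
F3 -> F4
F#3 -> F#4
C3 -> C4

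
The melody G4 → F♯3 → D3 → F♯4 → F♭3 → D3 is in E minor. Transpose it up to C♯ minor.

E5 D#4 B3 D#5 Db4 B3

From E up to C♯ is a major sixth; apply that to each pitch.
G4 to E5
F#3 to D#4
D3 to B3
F#4 to D#5
Fb3 to Db4
D3 to B3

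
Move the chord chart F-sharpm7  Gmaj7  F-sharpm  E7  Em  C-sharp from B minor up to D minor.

B minor up to D minor is a minor third; each chord root moves by that interval while the quality stays the same.
F-sharpm7: root F-sharp up a minor third → A, giving Am7.
Gmaj7: root G up a minor third → Bb, giving Bbmaj7.
F-sharpm: root F-sharp up a minor third → A, giving Am.
E7: root E up a minor third → G, giving G7.
Em: root E up a minor third → G, giving Gm.
C-sharp: root C-sharp up a minor third → E, giving E.

Am7 Bbmaj7 Am G7 Gm E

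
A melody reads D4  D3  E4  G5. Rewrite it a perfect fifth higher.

A4 A3 B4 D6

D4 up a perfect fifth is A4.
D3: a fifth up reaches A, and 7 semitones makes it A3.
A perfect fifth up from E4 gives B4.
A perfect fifth up from G5 gives D6.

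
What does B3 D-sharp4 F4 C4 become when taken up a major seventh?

B3 becomes A#4
D#4 becomes C##5
F4 becomes E5
C4 becomes B4

A#4 C##5 E5 B4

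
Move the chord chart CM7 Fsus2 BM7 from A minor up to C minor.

EbM7 Absus2 DM7

A minor up to C minor is a minor third; each chord root moves by that interval while the quality stays the same.
CM7: root C up a minor third → Eb, giving EbM7.
Fsus2: root F up a minor third → Ab, giving Absus2.
BM7: root B up a minor third → D, giving DM7.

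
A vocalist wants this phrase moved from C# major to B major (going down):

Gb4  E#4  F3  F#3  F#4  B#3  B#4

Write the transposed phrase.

Fb4 D#4 Eb3 E3 E4 A#3 A#4

From C# down to B is a major second; apply that to each pitch.
Gb4 gives Fb4
E#4 gives D#4
F3 gives Eb3
F#3 gives E3
F#4 gives E4
B#3 gives A#3
B#4 gives A#4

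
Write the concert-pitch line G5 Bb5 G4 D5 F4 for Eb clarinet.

E5 G5 E4 B4 D4

The Eb clarinet sounds a minor third above written, so the written part must be a minor third below concert — transpose each note down.
G5 -> E5
Bb5 -> G5
G4 -> E4
D5 -> B4
F4 -> D4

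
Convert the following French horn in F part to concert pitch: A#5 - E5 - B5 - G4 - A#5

Written C4 on the French horn in F sounds as F3, a perfect fifth lower; apply that shift to every note.
A#5 gives D#5
E5 gives A4
B5 gives E5
G4 gives C4
A#5 gives D#5

D#5 A4 E5 C4 D#5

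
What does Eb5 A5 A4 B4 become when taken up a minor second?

A minor second up from Eb5 gives Fb5.
A minor second up from A5 gives Bb5.
A minor second up from A4 gives Bb4.
B4: a second up reaches C, and 1 semitone makes it C5.

Fb5 Bb5 Bb4 C5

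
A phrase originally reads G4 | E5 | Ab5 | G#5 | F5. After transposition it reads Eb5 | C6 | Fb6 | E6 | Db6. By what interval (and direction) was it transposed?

up a minor sixth

Take the first pair: G4 → Eb5. G to E spans 6 letter names, so the interval is some kind of sixth.
G4 to Eb5 is 8 semitones, which makes it a minor sixth; the second version is higher, so the direction is up.
Checking another pair — F5 → Db6 — gives the same interval.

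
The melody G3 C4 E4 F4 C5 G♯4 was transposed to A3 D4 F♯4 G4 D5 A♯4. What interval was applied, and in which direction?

Take the first pair: G3 → A3. G to A spans 2 letter names, so the interval is some kind of second.
G3 to A3 is 2 semitones, which makes it a major second; the second version is higher, so the direction is up.
Checking another pair — G#4 → A#4 — gives the same interval.

up a major second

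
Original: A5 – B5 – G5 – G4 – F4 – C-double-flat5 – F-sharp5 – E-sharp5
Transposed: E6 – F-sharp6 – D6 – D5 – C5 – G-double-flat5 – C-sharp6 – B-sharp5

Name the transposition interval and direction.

Take the first pair: A5 → E6. A to E spans 5 letter names, so the interval is some kind of fifth.
A5 to E6 is 7 semitones, which makes it a perfect fifth; the second version is higher, so the direction is up.
Checking another pair — E#5 → B#5 — gives the same interval.

up a perfect fifth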